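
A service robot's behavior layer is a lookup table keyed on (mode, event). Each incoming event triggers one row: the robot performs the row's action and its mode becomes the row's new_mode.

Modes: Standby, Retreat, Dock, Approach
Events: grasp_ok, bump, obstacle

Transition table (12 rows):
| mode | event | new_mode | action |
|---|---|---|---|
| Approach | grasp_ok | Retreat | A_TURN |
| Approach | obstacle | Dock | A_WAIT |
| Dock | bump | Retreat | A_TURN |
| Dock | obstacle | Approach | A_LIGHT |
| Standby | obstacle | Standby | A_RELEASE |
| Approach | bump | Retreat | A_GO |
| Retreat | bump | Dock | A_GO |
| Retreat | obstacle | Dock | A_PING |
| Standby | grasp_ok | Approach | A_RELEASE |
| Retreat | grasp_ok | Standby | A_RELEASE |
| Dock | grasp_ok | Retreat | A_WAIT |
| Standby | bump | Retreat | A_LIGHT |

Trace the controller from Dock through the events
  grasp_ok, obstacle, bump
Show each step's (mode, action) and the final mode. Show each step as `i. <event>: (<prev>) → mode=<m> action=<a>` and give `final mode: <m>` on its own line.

final mode: Retreat

1. grasp_ok: (Dock) → mode=Retreat action=A_WAIT
2. obstacle: (Retreat) → mode=Dock action=A_PING
3. bump: (Dock) → mode=Retreat action=A_TURN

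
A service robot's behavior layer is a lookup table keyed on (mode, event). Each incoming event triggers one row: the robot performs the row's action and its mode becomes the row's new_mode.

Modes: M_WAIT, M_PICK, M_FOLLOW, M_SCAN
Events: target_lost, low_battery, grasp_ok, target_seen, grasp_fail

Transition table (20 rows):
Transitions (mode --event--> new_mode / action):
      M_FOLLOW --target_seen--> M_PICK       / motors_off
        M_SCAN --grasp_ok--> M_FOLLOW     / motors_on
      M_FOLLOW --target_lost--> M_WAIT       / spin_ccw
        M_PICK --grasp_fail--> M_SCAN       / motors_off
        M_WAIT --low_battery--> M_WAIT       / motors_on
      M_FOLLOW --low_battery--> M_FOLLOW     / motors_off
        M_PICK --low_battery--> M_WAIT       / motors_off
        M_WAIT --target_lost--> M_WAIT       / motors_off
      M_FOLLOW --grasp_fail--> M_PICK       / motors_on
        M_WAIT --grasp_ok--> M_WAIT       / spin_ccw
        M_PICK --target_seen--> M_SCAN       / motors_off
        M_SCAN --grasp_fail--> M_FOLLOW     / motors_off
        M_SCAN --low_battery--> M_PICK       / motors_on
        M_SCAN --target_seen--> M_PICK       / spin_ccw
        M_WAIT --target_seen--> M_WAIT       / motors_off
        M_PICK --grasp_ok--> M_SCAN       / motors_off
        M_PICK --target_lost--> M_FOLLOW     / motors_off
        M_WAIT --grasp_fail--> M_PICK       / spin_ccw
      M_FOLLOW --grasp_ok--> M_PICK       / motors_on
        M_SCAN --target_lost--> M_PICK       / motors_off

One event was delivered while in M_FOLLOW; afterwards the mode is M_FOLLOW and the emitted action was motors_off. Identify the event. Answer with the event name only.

try target_lost: (M_FOLLOW, target_lost) → (M_WAIT, spin_ccw)
try low_battery: (M_FOLLOW, low_battery) → (M_FOLLOW, motors_off)  ← matches
try grasp_ok: (M_FOLLOW, grasp_ok) → (M_PICK, motors_on)
try target_seen: (M_FOLLOW, target_seen) → (M_PICK, motors_off)
try grasp_fail: (M_FOLLOW, grasp_fail) → (M_PICK, motors_on)

low_battery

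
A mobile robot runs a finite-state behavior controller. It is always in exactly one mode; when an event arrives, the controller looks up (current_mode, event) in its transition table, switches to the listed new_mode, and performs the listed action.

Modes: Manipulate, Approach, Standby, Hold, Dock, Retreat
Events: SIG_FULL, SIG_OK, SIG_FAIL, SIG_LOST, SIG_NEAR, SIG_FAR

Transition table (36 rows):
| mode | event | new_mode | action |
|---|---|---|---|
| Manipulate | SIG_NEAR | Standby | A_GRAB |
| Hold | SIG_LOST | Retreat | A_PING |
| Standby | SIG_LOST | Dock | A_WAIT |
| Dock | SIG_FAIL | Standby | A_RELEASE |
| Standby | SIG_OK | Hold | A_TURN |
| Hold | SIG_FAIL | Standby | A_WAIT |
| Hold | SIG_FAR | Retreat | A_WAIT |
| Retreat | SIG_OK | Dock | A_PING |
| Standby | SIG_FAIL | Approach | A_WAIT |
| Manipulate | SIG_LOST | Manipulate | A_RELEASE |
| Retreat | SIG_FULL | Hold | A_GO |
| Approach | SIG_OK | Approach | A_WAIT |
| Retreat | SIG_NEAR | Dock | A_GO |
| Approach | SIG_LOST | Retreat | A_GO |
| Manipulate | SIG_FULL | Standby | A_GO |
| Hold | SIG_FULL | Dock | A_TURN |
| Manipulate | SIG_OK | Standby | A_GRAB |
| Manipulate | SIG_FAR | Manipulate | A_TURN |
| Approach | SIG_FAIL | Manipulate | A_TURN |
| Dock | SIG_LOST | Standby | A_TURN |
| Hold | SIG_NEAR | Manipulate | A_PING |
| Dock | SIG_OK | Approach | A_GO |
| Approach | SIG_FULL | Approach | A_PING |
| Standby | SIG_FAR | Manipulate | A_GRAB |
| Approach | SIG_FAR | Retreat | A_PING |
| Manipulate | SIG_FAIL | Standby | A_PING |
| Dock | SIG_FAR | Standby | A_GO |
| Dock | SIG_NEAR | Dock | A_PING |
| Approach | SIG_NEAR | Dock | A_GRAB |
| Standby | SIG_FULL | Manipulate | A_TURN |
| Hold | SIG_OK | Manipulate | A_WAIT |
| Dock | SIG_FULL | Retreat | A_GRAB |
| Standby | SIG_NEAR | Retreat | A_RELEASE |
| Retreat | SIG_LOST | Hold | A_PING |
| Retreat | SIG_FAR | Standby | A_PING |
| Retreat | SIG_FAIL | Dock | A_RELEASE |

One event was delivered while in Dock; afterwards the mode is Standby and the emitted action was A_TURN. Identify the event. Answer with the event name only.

try SIG_FULL: (Dock, SIG_FULL) → (Retreat, A_GRAB)
try SIG_OK: (Dock, SIG_OK) → (Approach, A_GO)
try SIG_FAIL: (Dock, SIG_FAIL) → (Standby, A_RELEASE)
try SIG_LOST: (Dock, SIG_LOST) → (Standby, A_TURN)  ← matches
try SIG_NEAR: (Dock, SIG_NEAR) → (Dock, A_PING)
try SIG_FAR: (Dock, SIG_FAR) → (Standby, A_GO)

SIG_LOST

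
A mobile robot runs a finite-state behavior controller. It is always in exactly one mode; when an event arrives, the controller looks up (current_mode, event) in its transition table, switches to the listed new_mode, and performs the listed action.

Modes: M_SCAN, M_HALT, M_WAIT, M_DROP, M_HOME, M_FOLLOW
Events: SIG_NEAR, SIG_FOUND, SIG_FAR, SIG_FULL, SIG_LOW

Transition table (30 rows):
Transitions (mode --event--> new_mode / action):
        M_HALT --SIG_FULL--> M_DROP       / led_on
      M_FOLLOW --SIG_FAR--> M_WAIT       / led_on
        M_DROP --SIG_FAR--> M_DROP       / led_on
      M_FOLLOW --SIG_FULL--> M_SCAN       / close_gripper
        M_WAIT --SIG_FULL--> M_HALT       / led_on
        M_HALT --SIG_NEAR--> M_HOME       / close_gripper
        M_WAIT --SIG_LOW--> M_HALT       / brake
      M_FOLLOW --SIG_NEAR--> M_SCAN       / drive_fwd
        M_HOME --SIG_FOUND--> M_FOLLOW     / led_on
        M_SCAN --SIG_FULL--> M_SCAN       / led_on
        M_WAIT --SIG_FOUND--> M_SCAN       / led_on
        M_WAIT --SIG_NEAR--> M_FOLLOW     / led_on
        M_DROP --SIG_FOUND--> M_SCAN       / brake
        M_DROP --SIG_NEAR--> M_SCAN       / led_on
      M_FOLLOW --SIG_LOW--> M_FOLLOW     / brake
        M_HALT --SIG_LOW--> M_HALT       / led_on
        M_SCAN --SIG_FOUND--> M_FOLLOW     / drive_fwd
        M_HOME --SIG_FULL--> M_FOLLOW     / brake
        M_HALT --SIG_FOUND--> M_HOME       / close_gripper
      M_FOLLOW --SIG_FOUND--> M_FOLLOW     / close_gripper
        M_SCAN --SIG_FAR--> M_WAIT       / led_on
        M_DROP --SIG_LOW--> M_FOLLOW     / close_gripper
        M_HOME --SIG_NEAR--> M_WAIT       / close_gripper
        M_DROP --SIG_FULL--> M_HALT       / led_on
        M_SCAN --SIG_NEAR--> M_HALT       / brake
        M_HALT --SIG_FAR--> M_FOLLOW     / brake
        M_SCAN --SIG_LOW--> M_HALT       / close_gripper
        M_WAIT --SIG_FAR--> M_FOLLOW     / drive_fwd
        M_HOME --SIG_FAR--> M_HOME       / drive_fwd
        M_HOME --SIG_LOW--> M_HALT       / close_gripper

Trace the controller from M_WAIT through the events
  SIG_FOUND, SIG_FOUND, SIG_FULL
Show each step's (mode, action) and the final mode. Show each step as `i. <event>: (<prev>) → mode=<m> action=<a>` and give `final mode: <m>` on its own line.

1. SIG_FOUND: (M_WAIT) → mode=M_SCAN action=led_on
2. SIG_FOUND: (M_SCAN) → mode=M_FOLLOW action=drive_fwd
3. SIG_FULL: (M_FOLLOW) → mode=M_SCAN action=close_gripper

final mode: M_SCAN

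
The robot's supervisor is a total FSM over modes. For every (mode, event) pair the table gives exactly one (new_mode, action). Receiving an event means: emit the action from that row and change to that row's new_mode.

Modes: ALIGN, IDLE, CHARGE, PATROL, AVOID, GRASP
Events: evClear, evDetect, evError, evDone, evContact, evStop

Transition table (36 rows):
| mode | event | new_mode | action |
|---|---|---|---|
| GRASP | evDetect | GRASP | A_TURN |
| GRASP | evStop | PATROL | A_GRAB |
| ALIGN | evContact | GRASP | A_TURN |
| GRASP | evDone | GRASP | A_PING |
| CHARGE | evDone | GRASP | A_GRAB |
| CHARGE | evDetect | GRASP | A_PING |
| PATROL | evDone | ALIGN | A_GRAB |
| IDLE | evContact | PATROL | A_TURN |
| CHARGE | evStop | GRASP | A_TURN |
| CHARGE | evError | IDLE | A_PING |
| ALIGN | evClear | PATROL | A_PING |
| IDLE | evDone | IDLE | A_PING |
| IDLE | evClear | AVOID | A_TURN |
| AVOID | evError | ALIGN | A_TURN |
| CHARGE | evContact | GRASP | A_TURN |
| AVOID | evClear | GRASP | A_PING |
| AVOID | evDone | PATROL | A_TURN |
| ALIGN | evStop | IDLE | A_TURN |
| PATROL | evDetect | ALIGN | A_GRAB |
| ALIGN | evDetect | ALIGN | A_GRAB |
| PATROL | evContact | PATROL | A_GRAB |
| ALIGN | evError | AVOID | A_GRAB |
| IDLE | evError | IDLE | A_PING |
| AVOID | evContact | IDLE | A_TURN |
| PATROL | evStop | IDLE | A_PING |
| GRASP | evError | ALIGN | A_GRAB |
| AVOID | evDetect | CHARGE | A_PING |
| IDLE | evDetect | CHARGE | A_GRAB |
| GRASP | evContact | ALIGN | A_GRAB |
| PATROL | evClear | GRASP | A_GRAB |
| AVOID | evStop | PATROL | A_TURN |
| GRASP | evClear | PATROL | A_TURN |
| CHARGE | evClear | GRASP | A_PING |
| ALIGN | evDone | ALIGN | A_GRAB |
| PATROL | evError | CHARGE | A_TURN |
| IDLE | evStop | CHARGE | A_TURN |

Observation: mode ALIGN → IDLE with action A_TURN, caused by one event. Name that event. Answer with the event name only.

try evClear: (ALIGN, evClear) → (PATROL, A_PING)
try evDetect: (ALIGN, evDetect) → (ALIGN, A_GRAB)
try evError: (ALIGN, evError) → (AVOID, A_GRAB)
try evDone: (ALIGN, evDone) → (ALIGN, A_GRAB)
try evContact: (ALIGN, evContact) → (GRASP, A_TURN)
try evStop: (ALIGN, evStop) → (IDLE, A_TURN)  ← matches

evStop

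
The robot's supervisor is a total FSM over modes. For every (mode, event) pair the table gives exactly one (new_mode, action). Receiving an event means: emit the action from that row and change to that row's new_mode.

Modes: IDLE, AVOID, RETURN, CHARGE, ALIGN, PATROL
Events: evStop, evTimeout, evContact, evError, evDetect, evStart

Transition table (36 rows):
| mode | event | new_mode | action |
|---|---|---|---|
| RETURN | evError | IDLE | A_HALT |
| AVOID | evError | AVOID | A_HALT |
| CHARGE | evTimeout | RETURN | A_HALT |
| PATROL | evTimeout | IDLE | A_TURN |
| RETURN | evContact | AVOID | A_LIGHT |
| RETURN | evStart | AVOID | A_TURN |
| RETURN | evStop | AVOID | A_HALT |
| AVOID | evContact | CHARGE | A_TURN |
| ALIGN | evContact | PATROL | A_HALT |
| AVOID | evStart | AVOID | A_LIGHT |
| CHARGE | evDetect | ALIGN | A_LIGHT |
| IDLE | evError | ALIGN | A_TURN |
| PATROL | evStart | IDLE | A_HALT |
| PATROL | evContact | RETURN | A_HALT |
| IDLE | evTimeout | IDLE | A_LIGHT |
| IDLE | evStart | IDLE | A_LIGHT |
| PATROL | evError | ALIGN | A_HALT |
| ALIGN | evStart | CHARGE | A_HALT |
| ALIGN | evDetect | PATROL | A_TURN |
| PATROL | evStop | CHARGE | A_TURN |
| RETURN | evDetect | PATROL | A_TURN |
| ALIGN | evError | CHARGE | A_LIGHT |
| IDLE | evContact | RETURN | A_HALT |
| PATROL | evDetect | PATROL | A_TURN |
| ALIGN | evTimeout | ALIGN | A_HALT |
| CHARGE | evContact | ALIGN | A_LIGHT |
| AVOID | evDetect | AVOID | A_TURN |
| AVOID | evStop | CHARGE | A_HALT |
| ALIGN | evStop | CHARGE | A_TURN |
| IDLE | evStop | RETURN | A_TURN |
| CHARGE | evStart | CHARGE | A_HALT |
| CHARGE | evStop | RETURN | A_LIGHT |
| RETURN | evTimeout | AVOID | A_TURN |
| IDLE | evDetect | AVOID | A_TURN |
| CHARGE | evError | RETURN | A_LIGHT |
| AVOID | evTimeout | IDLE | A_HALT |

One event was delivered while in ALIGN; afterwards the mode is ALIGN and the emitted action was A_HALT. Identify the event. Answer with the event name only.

try evStop: (ALIGN, evStop) → (CHARGE, A_TURN)
try evTimeout: (ALIGN, evTimeout) → (ALIGN, A_HALT)  ← matches
try evContact: (ALIGN, evContact) → (PATROL, A_HALT)
try evError: (ALIGN, evError) → (CHARGE, A_LIGHT)
try evDetect: (ALIGN, evDetect) → (PATROL, A_TURN)
try evStart: (ALIGN, evStart) → (CHARGE, A_HALT)

evTimeout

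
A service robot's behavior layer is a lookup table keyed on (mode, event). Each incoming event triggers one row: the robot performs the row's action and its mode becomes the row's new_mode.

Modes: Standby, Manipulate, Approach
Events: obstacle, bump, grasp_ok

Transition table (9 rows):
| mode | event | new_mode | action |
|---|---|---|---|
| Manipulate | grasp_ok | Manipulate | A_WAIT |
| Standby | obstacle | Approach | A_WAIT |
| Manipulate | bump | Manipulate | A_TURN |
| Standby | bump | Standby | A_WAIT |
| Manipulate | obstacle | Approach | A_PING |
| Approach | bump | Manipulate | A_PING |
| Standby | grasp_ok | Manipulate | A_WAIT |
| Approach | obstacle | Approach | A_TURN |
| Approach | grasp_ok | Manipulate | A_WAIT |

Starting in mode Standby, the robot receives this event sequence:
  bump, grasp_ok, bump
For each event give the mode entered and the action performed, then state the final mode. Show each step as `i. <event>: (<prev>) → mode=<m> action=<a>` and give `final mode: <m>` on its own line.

final mode: Manipulate

1. bump: (Standby) → mode=Standby action=A_WAIT
2. grasp_ok: (Standby) → mode=Manipulate action=A_WAIT
3. bump: (Manipulate) → mode=Manipulate action=A_TURN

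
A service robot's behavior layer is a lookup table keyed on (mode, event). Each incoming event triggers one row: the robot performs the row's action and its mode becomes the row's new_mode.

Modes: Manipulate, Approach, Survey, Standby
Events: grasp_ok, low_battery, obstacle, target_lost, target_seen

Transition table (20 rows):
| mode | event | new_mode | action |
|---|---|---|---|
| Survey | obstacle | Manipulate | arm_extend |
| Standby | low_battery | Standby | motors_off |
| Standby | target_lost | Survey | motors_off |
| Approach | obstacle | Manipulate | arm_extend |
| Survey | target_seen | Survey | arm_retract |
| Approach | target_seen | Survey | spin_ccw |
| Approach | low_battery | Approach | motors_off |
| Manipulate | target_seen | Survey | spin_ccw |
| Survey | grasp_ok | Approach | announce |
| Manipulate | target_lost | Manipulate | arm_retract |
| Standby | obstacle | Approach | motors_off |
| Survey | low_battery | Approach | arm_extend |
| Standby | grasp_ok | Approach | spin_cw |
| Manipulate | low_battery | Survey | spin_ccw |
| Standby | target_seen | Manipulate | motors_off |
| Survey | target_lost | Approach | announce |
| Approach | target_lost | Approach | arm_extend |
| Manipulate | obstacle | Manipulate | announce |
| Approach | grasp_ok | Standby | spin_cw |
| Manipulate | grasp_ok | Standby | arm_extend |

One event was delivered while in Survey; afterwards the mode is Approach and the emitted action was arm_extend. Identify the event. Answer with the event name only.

low_battery

try grasp_ok: (Survey, grasp_ok) → (Approach, announce)
try low_battery: (Survey, low_battery) → (Approach, arm_extend)  ← matches
try obstacle: (Survey, obstacle) → (Manipulate, arm_extend)
try target_lost: (Survey, target_lost) → (Approach, announce)
try target_seen: (Survey, target_seen) → (Survey, arm_retract)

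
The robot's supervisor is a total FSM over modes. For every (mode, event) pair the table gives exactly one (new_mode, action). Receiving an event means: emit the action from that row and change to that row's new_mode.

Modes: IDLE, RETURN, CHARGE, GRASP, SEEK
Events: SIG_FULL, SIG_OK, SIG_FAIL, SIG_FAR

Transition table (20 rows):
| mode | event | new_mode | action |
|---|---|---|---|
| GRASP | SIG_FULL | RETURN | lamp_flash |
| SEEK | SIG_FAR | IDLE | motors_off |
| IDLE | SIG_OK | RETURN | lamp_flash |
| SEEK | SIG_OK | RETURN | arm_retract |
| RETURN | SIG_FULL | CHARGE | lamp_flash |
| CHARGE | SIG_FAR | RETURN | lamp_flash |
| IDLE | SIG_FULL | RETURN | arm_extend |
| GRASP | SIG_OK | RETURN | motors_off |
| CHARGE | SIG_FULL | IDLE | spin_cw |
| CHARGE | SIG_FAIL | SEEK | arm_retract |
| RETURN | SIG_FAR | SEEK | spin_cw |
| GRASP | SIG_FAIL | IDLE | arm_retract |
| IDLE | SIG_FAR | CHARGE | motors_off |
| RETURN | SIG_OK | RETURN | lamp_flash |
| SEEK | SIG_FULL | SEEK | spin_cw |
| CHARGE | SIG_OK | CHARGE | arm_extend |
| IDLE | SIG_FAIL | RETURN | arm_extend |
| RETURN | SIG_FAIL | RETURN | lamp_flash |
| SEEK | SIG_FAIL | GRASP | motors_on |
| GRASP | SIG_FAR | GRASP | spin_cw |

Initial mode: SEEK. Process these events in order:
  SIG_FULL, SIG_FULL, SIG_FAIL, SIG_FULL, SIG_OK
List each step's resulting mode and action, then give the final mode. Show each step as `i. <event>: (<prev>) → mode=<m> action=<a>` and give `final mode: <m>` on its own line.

1. SIG_FULL: (SEEK) → mode=SEEK action=spin_cw
2. SIG_FULL: (SEEK) → mode=SEEK action=spin_cw
3. SIG_FAIL: (SEEK) → mode=GRASP action=motors_on
4. SIG_FULL: (GRASP) → mode=RETURN action=lamp_flash
5. SIG_OK: (RETURN) → mode=RETURN action=lamp_flash

final mode: RETURN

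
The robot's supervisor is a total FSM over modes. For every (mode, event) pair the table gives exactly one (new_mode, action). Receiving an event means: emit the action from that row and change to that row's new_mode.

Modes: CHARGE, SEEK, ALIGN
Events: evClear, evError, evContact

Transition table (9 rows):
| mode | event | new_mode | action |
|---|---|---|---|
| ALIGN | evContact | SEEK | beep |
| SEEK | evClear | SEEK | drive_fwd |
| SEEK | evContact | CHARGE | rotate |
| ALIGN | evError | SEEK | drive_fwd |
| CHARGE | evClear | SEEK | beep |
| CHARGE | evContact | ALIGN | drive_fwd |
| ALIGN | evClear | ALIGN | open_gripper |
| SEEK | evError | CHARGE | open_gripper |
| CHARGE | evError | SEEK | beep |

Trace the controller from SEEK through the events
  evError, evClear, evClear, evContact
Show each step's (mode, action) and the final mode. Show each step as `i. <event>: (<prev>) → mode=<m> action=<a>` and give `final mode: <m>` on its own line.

final mode: CHARGE

1. evError: (SEEK) → mode=CHARGE action=open_gripper
2. evClear: (CHARGE) → mode=SEEK action=beep
3. evClear: (SEEK) → mode=SEEK action=drive_fwd
4. evContact: (SEEK) → mode=CHARGE action=rotate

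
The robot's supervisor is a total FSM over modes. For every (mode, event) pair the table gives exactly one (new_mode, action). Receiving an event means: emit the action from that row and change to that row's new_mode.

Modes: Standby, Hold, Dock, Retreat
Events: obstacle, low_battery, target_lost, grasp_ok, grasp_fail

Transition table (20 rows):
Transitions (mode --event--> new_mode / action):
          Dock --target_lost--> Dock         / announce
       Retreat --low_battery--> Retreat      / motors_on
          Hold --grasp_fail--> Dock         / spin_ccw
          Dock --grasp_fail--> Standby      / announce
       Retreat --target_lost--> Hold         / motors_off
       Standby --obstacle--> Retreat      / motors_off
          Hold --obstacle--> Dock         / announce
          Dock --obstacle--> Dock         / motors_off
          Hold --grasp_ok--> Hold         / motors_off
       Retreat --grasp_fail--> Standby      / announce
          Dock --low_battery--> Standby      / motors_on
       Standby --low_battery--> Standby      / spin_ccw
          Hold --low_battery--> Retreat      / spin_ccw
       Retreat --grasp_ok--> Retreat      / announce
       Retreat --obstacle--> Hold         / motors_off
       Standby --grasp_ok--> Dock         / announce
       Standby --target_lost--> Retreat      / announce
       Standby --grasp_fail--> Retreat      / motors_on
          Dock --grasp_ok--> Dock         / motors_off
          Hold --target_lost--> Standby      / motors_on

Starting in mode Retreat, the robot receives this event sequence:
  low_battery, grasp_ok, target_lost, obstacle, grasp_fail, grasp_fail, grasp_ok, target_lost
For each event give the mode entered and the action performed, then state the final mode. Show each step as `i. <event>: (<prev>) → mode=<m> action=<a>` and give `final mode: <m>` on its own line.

final mode: Hold

1. low_battery: (Retreat) → mode=Retreat action=motors_on
2. grasp_ok: (Retreat) → mode=Retreat action=announce
3. target_lost: (Retreat) → mode=Hold action=motors_off
4. obstacle: (Hold) → mode=Dock action=announce
5. grasp_fail: (Dock) → mode=Standby action=announce
6. grasp_fail: (Standby) → mode=Retreat action=motors_on
7. grasp_ok: (Retreat) → mode=Retreat action=announce
8. target_lost: (Retreat) → mode=Hold action=motors_off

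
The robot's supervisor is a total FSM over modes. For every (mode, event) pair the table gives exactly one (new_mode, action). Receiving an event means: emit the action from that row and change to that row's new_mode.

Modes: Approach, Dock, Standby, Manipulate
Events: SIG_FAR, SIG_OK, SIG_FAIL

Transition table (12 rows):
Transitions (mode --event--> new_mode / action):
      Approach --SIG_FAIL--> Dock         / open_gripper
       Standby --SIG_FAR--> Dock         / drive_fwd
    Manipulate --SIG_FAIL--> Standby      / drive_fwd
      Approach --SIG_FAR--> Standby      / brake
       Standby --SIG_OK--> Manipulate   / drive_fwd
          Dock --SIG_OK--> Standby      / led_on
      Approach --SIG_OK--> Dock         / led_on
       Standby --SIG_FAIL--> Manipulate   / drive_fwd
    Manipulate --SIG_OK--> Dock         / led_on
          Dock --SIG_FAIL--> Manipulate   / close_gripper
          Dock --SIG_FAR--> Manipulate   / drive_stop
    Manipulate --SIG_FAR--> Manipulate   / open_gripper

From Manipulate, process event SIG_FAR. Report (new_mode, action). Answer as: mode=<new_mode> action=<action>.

current mode = Manipulate; filter table to that mode:
  (Manipulate, SIG_FAIL) → (Standby, drive_fwd)
  (Manipulate, SIG_OK) → (Dock, led_on)
  (Manipulate, SIG_FAR) → (Manipulate, open_gripper)  ← event matches
event = SIG_FAR selects (Manipulate, open_gripper)

mode=Manipulate action=open_gripper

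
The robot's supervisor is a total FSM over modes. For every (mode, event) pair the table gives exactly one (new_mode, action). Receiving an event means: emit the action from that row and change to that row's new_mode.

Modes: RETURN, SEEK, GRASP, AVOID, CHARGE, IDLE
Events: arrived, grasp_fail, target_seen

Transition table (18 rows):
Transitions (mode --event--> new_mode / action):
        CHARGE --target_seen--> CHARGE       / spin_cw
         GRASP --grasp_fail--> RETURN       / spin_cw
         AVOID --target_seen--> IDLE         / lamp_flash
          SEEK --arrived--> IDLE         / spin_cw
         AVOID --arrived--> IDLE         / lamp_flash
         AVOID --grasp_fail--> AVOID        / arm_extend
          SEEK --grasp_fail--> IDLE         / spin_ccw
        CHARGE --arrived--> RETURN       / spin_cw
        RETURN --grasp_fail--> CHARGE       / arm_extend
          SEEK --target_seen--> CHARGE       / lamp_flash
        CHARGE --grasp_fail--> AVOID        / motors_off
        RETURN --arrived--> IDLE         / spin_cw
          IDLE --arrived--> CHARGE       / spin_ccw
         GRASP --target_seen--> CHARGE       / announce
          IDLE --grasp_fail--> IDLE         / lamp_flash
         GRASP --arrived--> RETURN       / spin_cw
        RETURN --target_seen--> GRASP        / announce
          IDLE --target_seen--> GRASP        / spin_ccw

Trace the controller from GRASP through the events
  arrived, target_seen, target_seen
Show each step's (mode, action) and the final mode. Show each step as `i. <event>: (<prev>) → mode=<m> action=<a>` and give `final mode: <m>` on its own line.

final mode: CHARGE

1. arrived: (GRASP) → mode=RETURN action=spin_cw
2. target_seen: (RETURN) → mode=GRASP action=announce
3. target_seen: (GRASP) → mode=CHARGE action=announce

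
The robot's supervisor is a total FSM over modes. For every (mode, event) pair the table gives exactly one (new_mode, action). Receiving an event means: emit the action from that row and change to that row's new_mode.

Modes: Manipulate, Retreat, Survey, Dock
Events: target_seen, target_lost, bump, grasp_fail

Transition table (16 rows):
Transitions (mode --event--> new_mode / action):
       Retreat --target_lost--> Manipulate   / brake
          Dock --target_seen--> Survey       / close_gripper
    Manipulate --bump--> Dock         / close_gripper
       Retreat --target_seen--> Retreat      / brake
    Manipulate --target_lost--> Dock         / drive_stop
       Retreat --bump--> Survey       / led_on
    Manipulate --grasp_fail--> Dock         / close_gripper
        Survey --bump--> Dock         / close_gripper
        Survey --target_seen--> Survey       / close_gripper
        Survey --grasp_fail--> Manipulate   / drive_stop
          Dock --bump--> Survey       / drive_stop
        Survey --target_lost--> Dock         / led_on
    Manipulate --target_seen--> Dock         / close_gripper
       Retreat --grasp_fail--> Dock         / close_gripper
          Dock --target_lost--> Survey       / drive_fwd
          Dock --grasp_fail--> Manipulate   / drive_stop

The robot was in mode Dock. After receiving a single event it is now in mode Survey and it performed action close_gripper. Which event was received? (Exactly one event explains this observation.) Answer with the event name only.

target_seen

try target_seen: (Dock, target_seen) → (Survey, close_gripper)  ← matches
try target_lost: (Dock, target_lost) → (Survey, drive_fwd)
try bump: (Dock, bump) → (Survey, drive_stop)
try grasp_fail: (Dock, grasp_fail) → (Manipulate, drive_stop)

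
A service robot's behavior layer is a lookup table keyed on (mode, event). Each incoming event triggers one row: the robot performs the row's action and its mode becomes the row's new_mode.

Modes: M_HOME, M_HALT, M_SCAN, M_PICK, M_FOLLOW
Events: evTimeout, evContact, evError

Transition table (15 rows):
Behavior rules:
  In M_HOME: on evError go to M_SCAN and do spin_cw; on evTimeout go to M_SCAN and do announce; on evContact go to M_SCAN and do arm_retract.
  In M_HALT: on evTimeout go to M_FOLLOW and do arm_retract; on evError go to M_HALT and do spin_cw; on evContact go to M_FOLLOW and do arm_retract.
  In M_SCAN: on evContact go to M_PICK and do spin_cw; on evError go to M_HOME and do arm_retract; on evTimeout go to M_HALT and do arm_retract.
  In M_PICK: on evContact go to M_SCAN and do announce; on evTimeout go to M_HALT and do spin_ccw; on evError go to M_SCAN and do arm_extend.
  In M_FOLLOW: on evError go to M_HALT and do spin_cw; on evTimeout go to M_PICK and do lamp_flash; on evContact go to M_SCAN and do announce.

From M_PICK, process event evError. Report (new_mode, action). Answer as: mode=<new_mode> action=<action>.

mode=M_SCAN action=arm_extend

current mode = M_PICK; filter table to that mode:
  (M_PICK, evContact) → (M_SCAN, announce)
  (M_PICK, evTimeout) → (M_HALT, spin_ccw)
  (M_PICK, evError) → (M_SCAN, arm_extend)  ← event matches
event = evError selects (M_SCAN, arm_extend)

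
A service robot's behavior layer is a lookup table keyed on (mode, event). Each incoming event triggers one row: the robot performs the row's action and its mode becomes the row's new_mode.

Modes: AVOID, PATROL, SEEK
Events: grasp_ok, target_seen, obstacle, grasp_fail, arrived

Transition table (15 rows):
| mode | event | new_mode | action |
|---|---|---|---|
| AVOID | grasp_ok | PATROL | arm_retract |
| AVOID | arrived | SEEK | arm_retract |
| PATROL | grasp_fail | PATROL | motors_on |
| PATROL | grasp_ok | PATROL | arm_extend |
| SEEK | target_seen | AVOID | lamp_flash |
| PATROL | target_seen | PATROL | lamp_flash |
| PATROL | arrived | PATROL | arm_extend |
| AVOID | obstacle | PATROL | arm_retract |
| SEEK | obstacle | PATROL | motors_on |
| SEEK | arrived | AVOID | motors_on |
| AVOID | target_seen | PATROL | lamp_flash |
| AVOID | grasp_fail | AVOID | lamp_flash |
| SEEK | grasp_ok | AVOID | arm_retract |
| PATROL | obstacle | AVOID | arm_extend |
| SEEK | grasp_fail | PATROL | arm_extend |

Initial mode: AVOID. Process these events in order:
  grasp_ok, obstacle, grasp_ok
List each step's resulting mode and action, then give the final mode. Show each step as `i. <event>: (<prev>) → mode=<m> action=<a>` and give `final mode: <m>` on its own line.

final mode: PATROL

1. grasp_ok: (AVOID) → mode=PATROL action=arm_retract
2. obstacle: (PATROL) → mode=AVOID action=arm_extend
3. grasp_ok: (AVOID) → mode=PATROL action=arm_retract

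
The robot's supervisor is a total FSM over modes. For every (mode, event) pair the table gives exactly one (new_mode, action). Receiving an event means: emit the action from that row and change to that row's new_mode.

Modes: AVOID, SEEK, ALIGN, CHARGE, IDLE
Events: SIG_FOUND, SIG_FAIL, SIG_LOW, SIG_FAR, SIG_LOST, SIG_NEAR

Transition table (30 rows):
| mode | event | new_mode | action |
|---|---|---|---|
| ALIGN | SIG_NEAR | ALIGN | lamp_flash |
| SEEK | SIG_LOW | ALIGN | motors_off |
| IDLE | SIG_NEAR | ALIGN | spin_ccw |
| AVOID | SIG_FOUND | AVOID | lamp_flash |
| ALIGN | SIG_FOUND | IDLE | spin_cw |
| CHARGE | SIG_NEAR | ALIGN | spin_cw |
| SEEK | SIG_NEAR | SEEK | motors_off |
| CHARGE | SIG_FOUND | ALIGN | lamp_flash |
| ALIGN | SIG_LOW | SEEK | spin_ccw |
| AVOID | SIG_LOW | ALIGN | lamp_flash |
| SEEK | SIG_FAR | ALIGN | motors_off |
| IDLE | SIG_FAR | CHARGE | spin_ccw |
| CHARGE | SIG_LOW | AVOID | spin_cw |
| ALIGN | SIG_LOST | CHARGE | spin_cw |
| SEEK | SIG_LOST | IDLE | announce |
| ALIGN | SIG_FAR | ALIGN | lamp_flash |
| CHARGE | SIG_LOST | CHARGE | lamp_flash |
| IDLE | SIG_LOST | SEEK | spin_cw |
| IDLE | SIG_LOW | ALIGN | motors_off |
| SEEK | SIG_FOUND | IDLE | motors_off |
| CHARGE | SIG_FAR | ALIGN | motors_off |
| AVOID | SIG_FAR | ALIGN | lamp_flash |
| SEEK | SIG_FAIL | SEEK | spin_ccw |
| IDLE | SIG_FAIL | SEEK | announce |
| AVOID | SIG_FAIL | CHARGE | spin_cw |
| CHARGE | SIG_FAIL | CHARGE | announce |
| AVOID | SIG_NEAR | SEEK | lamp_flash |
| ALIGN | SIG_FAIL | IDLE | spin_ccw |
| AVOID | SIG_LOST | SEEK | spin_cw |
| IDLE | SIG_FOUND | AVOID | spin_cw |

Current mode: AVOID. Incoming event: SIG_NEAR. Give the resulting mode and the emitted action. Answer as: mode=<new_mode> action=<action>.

current mode = AVOID; filter table to that mode:
  (AVOID, SIG_FOUND) → (AVOID, lamp_flash)
  (AVOID, SIG_LOW) → (ALIGN, lamp_flash)
  (AVOID, SIG_FAR) → (ALIGN, lamp_flash)
  (AVOID, SIG_FAIL) → (CHARGE, spin_cw)
  (AVOID, SIG_NEAR) → (SEEK, lamp_flash)  ← event matches
  (AVOID, SIG_LOST) → (SEEK, spin_cw)
event = SIG_NEAR selects (SEEK, lamp_flash)

mode=SEEK action=lamp_flash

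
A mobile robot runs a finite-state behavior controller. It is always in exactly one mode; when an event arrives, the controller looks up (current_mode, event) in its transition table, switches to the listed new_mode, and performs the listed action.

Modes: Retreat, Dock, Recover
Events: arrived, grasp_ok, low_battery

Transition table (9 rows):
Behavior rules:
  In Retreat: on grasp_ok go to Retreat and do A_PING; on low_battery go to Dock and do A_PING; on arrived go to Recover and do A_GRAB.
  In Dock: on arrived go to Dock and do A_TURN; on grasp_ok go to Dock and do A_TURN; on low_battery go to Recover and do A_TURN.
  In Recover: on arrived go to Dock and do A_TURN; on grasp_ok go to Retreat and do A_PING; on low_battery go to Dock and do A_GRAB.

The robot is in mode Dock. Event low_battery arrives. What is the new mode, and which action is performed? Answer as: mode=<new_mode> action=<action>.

current mode = Dock; filter table to that mode:
  (Dock, arrived) → (Dock, A_TURN)
  (Dock, grasp_ok) → (Dock, A_TURN)
  (Dock, low_battery) → (Recover, A_TURN)  ← event matches
event = low_battery selects (Recover, A_TURN)

mode=Recover action=A_TURN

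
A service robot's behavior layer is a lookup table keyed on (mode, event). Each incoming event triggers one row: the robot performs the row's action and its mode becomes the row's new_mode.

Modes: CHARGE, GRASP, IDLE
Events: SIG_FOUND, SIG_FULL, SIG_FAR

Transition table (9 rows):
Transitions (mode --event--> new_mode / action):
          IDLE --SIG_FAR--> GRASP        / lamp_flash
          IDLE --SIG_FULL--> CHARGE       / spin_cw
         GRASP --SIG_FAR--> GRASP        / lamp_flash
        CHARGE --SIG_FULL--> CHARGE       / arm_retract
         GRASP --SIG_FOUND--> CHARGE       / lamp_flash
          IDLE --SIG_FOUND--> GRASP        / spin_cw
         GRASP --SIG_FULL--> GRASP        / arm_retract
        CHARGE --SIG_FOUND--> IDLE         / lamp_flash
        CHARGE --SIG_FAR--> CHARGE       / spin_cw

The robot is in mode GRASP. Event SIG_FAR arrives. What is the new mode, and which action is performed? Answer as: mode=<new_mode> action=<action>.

mode=GRASP action=lamp_flash

current mode = GRASP; filter table to that mode:
  (GRASP, SIG_FAR) → (GRASP, lamp_flash)  ← event matches
  (GRASP, SIG_FOUND) → (CHARGE, lamp_flash)
  (GRASP, SIG_FULL) → (GRASP, arm_retract)
event = SIG_FAR selects (GRASP, lamp_flash)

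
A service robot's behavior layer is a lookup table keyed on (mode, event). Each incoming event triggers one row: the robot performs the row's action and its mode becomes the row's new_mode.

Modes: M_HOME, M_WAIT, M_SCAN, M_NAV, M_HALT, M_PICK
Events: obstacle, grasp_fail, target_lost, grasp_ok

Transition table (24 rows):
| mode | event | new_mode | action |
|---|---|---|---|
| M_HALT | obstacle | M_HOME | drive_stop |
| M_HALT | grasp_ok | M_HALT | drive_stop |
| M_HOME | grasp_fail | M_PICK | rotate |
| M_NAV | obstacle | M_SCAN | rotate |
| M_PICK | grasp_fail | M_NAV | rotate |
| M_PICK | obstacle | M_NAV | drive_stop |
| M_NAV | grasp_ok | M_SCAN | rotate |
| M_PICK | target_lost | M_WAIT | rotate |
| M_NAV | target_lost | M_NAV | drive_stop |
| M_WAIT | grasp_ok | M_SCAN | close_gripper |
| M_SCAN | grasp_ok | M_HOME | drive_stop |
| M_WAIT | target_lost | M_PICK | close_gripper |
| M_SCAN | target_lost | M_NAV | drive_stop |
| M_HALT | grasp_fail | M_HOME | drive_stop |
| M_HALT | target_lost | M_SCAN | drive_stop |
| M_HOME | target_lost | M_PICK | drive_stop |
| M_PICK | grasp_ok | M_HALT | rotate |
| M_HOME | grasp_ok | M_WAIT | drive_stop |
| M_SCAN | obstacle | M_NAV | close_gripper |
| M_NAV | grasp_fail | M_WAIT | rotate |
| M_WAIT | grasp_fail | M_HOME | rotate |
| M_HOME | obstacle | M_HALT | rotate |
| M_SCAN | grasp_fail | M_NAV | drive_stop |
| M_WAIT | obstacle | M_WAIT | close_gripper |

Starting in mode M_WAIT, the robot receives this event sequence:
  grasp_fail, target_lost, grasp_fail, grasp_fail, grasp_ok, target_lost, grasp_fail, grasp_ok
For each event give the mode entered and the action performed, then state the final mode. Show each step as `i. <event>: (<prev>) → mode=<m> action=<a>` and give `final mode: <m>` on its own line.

final mode: M_SCAN

1. grasp_fail: (M_WAIT) → mode=M_HOME action=rotate
2. target_lost: (M_HOME) → mode=M_PICK action=drive_stop
3. grasp_fail: (M_PICK) → mode=M_NAV action=rotate
4. grasp_fail: (M_NAV) → mode=M_WAIT action=rotate
5. grasp_ok: (M_WAIT) → mode=M_SCAN action=close_gripper
6. target_lost: (M_SCAN) → mode=M_NAV action=drive_stop
7. grasp_fail: (M_NAV) → mode=M_WAIT action=rotate
8. grasp_ok: (M_WAIT) → mode=M_SCAN action=close_gripper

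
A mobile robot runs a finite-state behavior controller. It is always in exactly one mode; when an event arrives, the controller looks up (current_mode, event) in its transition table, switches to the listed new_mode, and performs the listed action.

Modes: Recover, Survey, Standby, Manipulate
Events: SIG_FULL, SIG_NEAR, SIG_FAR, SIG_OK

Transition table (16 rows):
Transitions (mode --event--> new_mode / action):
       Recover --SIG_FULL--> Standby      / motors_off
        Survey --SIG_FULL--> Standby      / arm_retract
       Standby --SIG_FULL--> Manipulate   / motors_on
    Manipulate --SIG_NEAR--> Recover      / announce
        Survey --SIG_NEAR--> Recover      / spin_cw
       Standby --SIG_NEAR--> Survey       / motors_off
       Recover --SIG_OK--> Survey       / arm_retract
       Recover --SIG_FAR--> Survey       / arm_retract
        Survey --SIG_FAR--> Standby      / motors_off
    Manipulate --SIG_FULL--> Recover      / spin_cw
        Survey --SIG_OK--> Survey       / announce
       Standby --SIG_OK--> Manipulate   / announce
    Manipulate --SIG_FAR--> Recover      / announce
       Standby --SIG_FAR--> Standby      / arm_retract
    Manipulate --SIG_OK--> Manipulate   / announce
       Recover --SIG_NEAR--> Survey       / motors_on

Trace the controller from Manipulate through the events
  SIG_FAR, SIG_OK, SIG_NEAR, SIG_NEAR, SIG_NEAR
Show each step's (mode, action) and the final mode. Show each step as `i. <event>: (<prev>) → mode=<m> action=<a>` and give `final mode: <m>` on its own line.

final mode: Recover

1. SIG_FAR: (Manipulate) → mode=Recover action=announce
2. SIG_OK: (Recover) → mode=Survey action=arm_retract
3. SIG_NEAR: (Survey) → mode=Recover action=spin_cw
4. SIG_NEAR: (Recover) → mode=Survey action=motors_on
5. SIG_NEAR: (Survey) → mode=Recover action=spin_cw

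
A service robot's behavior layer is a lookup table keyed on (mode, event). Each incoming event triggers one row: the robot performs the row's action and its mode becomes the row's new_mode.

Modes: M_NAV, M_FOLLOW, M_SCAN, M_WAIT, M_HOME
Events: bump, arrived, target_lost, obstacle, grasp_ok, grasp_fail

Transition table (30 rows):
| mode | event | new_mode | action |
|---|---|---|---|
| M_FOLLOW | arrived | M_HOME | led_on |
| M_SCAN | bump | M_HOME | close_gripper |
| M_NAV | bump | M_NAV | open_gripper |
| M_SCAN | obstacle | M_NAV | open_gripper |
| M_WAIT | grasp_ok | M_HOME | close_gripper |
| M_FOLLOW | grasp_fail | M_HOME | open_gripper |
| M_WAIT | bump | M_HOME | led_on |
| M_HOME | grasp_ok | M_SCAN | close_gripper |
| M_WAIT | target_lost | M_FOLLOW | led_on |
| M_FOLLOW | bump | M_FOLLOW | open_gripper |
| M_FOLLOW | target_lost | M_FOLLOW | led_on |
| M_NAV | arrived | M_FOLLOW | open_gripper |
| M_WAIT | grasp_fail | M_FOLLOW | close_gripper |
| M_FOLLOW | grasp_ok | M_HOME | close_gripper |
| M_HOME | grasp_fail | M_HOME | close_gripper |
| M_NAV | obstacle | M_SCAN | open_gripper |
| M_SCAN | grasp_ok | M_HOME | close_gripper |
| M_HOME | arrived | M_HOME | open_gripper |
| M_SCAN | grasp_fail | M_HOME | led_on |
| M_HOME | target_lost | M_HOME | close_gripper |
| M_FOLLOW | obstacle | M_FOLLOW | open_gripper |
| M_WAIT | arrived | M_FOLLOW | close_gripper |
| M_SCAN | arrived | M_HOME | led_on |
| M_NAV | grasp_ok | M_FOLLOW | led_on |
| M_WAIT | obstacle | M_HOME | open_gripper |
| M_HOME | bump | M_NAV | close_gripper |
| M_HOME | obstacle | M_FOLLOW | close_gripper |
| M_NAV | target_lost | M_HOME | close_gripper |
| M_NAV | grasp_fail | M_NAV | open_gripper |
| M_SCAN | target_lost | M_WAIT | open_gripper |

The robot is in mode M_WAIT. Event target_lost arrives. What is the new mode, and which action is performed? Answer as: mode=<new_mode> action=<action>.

mode=M_FOLLOW action=led_on

current mode = M_WAIT; filter table to that mode:
  (M_WAIT, grasp_ok) → (M_HOME, close_gripper)
  (M_WAIT, bump) → (M_HOME, led_on)
  (M_WAIT, target_lost) → (M_FOLLOW, led_on)  ← event matches
  (M_WAIT, grasp_fail) → (M_FOLLOW, close_gripper)
  (M_WAIT, arrived) → (M_FOLLOW, close_gripper)
  (M_WAIT, obstacle) → (M_HOME, open_gripper)
event = target_lost selects (M_FOLLOW, led_on)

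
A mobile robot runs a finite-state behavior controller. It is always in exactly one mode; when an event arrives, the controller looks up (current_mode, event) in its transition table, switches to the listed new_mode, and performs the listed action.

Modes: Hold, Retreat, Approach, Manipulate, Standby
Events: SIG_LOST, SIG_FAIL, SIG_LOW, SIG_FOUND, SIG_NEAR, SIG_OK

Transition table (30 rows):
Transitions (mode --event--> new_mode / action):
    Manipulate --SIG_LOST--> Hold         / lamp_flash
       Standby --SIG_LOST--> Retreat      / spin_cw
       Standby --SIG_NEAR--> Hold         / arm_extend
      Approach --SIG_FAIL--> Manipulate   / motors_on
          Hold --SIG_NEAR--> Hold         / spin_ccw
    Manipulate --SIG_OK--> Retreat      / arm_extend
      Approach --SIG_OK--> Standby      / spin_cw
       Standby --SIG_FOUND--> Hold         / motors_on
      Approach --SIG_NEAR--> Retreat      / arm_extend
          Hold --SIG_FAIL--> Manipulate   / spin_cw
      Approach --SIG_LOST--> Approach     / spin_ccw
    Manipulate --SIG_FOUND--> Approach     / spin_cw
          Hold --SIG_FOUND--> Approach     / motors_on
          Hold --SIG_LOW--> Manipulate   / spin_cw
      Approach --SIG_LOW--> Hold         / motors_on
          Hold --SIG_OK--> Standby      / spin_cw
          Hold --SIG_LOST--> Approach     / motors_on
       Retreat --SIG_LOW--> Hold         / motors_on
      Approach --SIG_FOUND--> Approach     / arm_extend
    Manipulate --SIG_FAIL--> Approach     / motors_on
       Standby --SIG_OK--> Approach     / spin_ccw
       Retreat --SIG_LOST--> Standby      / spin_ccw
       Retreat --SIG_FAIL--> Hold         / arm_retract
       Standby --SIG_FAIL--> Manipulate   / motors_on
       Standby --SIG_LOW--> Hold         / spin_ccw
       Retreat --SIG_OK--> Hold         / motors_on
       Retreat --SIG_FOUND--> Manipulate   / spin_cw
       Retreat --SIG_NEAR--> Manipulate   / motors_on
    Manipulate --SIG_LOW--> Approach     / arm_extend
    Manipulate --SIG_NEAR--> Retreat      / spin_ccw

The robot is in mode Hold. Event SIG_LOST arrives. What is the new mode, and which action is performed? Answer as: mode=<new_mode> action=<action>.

current mode = Hold; filter table to that mode:
  (Hold, SIG_NEAR) → (Hold, spin_ccw)
  (Hold, SIG_FAIL) → (Manipulate, spin_cw)
  (Hold, SIG_FOUND) → (Approach, motors_on)
  (Hold, SIG_LOW) → (Manipulate, spin_cw)
  (Hold, SIG_OK) → (Standby, spin_cw)
  (Hold, SIG_LOST) → (Approach, motors_on)  ← event matches
event = SIG_LOST selects (Approach, motors_on)

mode=Approach action=motors_on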